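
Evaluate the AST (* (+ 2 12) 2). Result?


Evaluate inner: (+ 2 12) = 14
Evaluate root: (* 14 2) = 28
Result: 28


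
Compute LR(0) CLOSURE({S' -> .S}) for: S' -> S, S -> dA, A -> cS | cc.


Start: S' -> .S
For each item with dot before a nonterminal B, add B -> .γ for every B-production
Closure: [S' -> .S, S -> .dA]


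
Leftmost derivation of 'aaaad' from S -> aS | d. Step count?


Derivation: S => aS => aaS => aaaS => aaaaS => aaaad
Steps: 5


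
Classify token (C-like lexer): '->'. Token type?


Pattern: operator symbol
Type: OPERATOR


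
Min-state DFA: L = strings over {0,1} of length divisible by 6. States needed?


Track length mod 6: states 0..5, accept at 0
Minimal DFA: 6 states


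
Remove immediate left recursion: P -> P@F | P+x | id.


Left-recursive alternatives: P@F, P+x; non-recursive: id
Introduce P': P -> idP', P' -> @FP' | +xP' | ε


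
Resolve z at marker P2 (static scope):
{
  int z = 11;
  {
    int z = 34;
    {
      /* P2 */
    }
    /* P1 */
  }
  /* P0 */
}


P2's block does not declare z; resolves to the enclosing declaration at depth 1
z = 34


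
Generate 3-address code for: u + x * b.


Break into single-operator statements:
t1 = x * b
t2 = u + t1


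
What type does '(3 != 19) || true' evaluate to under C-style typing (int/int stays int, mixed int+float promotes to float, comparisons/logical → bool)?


Operand types: bool || bool
Rule: logical operators take bool operands and yield bool
Result type: bool


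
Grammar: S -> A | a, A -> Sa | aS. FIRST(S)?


Per alternative of S: FIRST(A) = {a}; FIRST(a) = {a}
FIRST(S) = {a}


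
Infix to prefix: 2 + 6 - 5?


left-to-right (same/higher precedence on left): tree is (- (+ 2 6) 5)
Prefix: - + 2 6 5


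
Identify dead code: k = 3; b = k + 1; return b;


k is read by b's definition; b is returned
No dead code


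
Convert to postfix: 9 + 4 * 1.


* has higher precedence, evaluate 4*1 first
Postfix: 9 4 1 * +


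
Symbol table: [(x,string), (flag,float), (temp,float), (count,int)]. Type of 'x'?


Lookup 'x' → type string


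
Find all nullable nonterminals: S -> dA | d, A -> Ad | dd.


A nonterminal is nullable iff some alternative derives ε (directly, or every symbol in it is nullable)
Nullable: {}


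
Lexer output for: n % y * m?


Scan left to right, longest-match per lexeme
Tokens: ID(n), OP(%), ID(y), OP(*), ID(m)


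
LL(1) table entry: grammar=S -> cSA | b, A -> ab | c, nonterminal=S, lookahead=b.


For [S, b]: 'b' ∈ FIRST(b)
Entry: S -> b


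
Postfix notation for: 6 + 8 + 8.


Left to right (same or higher precedence on left)
Postfix: 6 8 + 8 +


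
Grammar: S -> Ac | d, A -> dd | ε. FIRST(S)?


Per alternative of S: FIRST(Ac) = {c, d}; FIRST(d) = {d}
FIRST(S) = {c, d}


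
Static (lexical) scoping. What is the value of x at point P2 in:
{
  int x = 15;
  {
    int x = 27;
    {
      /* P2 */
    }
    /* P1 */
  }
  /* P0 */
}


P2's block does not declare x; resolves to the enclosing declaration at depth 1
x = 27


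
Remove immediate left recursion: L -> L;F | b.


Left-recursive alternatives: L;F; non-recursive: b
Introduce L': L -> bL', L' -> ;FL' | ε


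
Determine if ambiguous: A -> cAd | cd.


balanced c^n…d^n: each string has a unique parse
Unambiguous


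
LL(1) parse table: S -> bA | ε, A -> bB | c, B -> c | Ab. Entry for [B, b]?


For [B, b]: 'b' ∈ FIRST(Ab)
Entry: B -> Ab


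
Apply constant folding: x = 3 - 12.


3 - 12 = -9 at compile time
Optimized: x = -9


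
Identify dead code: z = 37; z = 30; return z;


first assignment to z is overwritten before any read
Dead: 'z = 37'


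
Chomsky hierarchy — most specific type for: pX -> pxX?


LHS has context (more than one symbol) and |LHS| ≤ |RHS|
Classification: Type 1 (Context-Sensitive)


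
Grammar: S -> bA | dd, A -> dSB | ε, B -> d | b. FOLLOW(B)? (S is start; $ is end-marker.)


$ ∈ FOLLOW(S). For each A -> αBβ: add FIRST(β)\{ε} to FOLLOW(B); if β nullable, add FOLLOW(A).
FOLLOW(B) = {$, b, d}


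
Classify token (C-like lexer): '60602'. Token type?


Pattern: digits only
Type: INTEGER_LITERAL


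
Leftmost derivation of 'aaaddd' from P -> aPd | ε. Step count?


Derivation: P => aPd => aaPdd => aaaPddd => aaaddd
Steps: 4


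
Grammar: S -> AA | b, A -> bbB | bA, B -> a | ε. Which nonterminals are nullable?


A nonterminal is nullable iff some alternative derives ε (directly, or every symbol in it is nullable)
Nullable: {B}


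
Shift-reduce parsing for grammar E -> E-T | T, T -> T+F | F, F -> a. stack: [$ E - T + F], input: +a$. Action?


handle 'T+F' on top
Action: reduce (T -> T+F)


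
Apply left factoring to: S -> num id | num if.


Common prefix: 'num'
Factored: S -> num S', S' -> id | if


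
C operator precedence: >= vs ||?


'>=' is relational (level 7); '||' is logical OR (level 1)
Higher level binds tighter
'>=' has higher precedence than '||'


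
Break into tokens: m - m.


Scan left to right, longest-match per lexeme
Tokens: ID(m), OP(-), ID(m)


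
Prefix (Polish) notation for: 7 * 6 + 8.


left-to-right (same/higher precedence on left): tree is (+ (* 7 6) 8)
Prefix: + * 7 6 8


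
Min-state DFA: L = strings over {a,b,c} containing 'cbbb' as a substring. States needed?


KMP-style automaton: 4 progress states + 1 absorbing accept = 5
Minimal DFA: 5 states


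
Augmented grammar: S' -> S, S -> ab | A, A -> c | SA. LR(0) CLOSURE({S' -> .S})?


Start: S' -> .S
For each item with dot before a nonterminal B, add B -> .γ for every B-production
Closure: [S' -> .S, S -> .ab, S -> .A, A -> .c, A -> .SA]


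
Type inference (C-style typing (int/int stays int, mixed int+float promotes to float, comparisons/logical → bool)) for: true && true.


Operand types: bool && bool
Rule: logical operators take bool operands and yield bool
Result type: bool


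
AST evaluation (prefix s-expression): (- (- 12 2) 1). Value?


Evaluate inner: (- 12 2) = 10
Evaluate root: (- 10 1) = 9
Result: 9


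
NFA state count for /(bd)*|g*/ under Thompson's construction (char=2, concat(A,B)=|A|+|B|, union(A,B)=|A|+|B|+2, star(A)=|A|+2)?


Syntax tree has 3 char leaf(s), 1 union(s), 2 star(s)
chars contribute 3×2 = 6; each union adds +2; each star adds +2
Total: 6 + 2 + 4 = 12 states


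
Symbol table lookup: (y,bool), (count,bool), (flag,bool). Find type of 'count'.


Lookup 'count' → type bool


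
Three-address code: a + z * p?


Break into single-operator statements:
t1 = z * p
t2 = a + t1


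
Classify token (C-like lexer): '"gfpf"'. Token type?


Pattern: double-quoted sequence
Type: STRING_LITERAL


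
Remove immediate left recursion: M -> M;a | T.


Left-recursive alternatives: M;a; non-recursive: T
Introduce M': M -> TM', M' -> ;aM' | ε


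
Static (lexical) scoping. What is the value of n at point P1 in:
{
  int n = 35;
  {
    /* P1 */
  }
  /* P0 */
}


P1's block does not declare n; resolves to the enclosing declaration at depth 0
n = 35


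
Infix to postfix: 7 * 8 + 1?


Left to right (same or higher precedence on left)
Postfix: 7 8 * 1 +


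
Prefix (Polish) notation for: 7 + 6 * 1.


'*' binds tighter: tree is (+ 7 (* 6 1))
Prefix: + 7 * 6 1


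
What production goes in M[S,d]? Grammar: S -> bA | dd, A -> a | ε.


For [S, d]: 'd' ∈ FIRST(dd)
Entry: S -> dd


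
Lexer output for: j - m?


Scan left to right, longest-match per lexeme
Tokens: ID(j), OP(-), ID(m)


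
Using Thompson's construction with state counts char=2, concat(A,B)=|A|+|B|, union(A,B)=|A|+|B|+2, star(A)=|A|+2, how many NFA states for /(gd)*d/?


Syntax tree has 3 char leaf(s), 0 union(s), 1 star(s)
chars contribute 3×2 = 6; each union adds +2; each star adds +2
Total: 6 + 0 + 2 = 8 states


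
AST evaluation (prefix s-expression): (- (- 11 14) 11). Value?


Evaluate inner: (- 11 14) = -3
Evaluate root: (- -3 11) = -14
Result: -14


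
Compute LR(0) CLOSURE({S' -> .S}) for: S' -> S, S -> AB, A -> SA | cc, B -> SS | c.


Start: S' -> .S
For each item with dot before a nonterminal B, add B -> .γ for every B-production
Closure: [S' -> .S, S -> .AB, A -> .SA, A -> .cc]


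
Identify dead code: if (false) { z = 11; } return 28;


condition is constant false, so the whole block is unreachable
Dead: 'if (false) { z = 11; }'


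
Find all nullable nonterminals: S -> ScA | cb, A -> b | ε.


A nonterminal is nullable iff some alternative derives ε (directly, or every symbol in it is nullable)
Nullable: {A}


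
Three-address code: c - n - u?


Break into single-operator statements:
t1 = c - n
t2 = t1 - u


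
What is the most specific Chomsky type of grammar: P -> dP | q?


Right-linear: every RHS is a terminal or a terminal followed by one nonterminal
Classification: Type 3 (Regular)


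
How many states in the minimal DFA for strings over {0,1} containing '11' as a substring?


KMP-style automaton: 2 progress states + 1 absorbing accept = 3
Minimal DFA: 3 states


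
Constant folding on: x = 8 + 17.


8 + 17 = 25 at compile time
Optimized: x = 25


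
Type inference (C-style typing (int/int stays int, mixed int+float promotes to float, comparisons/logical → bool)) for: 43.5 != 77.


Operand types: float != int
Rule: comparison yields bool
Result type: bool


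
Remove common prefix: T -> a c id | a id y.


Common prefix: 'a'
Factored: T -> a T', T' -> c id | id y


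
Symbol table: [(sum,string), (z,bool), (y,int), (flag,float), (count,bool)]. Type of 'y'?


Lookup 'y' → type int


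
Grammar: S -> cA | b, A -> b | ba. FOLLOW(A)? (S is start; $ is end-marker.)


$ ∈ FOLLOW(S). For each A -> αBβ: add FIRST(β)\{ε} to FOLLOW(B); if β nullable, add FOLLOW(A).
FOLLOW(A) = {$}


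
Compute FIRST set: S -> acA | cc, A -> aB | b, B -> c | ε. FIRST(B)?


Per alternative of B: FIRST(c) = {c}; FIRST(ε) = {ε}
FIRST(B) = {c, ε}


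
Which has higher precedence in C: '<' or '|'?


'<' is relational (level 7); '|' is bitwise OR (level 3)
Higher level binds tighter
'<' has higher precedence than '|'


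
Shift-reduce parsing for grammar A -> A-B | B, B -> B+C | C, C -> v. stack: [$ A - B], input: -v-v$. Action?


handle 'A-B' on top; lookahead ∈ FOLLOW(A) = {-, $}
Action: reduce (A -> A-B)


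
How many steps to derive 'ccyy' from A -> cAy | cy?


Derivation: A => cAy => ccyy
Steps: 2


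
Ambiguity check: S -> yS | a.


right-linear, alternatives start with distinct terminals 'y' vs 'a': unique leftmost derivation
Unambiguous


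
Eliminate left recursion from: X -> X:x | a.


Left-recursive alternatives: X:x; non-recursive: a
Introduce X': X -> aX', X' -> :xX' | ε


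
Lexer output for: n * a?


Scan left to right, longest-match per lexeme
Tokens: ID(n), OP(*), ID(a)


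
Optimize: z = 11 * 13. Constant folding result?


11 * 13 = 143 at compile time
Optimized: z = 143


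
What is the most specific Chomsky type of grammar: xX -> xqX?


LHS has context (more than one symbol) and |LHS| ≤ |RHS|
Classification: Type 1 (Context-Sensitive)


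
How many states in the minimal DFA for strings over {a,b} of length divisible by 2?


Track length mod 2: states 0..1, accept at 0
Minimal DFA: 2 states


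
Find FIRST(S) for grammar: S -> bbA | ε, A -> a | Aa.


Per alternative of S: FIRST(bbA) = {b}; FIRST(ε) = {ε}
FIRST(S) = {b, ε}


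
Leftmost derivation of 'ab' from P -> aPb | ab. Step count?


Derivation: P => ab
Steps: 1


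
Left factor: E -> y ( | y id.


Common prefix: 'y'
Factored: E -> y E', E' -> ( | id


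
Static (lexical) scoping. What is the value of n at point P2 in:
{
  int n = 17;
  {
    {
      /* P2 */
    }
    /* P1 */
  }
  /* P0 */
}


P2's block does not declare n; resolves to the enclosing declaration at depth 0
n = 17


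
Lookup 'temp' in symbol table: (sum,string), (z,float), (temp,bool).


Lookup 'temp' → type bool


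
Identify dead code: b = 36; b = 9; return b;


first assignment to b is overwritten before any read
Dead: 'b = 36'


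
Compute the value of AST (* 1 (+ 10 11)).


Evaluate inner: (+ 10 11) = 21
Evaluate root: (* 1 21) = 21
Result: 21


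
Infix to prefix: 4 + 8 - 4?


left-to-right (same/higher precedence on left): tree is (- (+ 4 8) 4)
Prefix: - + 4 8 4


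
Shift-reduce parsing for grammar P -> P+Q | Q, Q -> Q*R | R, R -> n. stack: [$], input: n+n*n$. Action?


no handle on stack; shift 'n'
Action: shift


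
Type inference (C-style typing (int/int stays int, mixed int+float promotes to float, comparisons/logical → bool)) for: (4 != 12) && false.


Operand types: bool && bool
Rule: logical operators take bool operands and yield bool
Result type: bool


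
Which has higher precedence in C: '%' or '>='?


'%' is multiplicative (level 10); '>=' is relational (level 7)
Higher level binds tighter
'%' has higher precedence than '>='


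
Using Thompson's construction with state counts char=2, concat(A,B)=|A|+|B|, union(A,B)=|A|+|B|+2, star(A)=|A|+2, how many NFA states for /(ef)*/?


Syntax tree has 2 char leaf(s), 0 union(s), 1 star(s)
chars contribute 2×2 = 4; each union adds +2; each star adds +2
Total: 4 + 0 + 2 = 6 states


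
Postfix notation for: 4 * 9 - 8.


Left to right (same or higher precedence on left)
Postfix: 4 9 * 8 -


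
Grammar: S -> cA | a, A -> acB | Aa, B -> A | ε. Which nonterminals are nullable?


A nonterminal is nullable iff some alternative derives ε (directly, or every symbol in it is nullable)
Nullable: {B}


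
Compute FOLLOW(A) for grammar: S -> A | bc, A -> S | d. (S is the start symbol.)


$ ∈ FOLLOW(S). For each A -> αBβ: add FIRST(β)\{ε} to FOLLOW(B); if β nullable, add FOLLOW(A).
FOLLOW(A) = {$}


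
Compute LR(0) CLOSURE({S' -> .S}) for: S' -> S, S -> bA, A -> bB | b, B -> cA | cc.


Start: S' -> .S
For each item with dot before a nonterminal B, add B -> .γ for every B-production
Closure: [S' -> .S, S -> .bA]


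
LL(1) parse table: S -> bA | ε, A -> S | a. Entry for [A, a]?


For [A, a]: 'a' ∈ FIRST(a)
Entry: A -> a


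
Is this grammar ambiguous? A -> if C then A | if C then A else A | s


dangling else: 'if C then if C then s else s' parses two ways
Ambiguous


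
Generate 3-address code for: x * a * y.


Break into single-operator statements:
t1 = x * a
t2 = t1 * y


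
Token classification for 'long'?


Pattern: reserved word
Type: KEYWORD


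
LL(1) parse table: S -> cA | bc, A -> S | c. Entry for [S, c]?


For [S, c]: 'c' ∈ FIRST(cA)
Entry: S -> cA


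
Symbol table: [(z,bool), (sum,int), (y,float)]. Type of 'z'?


Lookup 'z' → type bool


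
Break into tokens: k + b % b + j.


Scan left to right, longest-match per lexeme
Tokens: ID(k), OP(+), ID(b), OP(%), ID(b), OP(+), ID(j)


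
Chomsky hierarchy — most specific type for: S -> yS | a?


Right-linear: every RHS is a terminal or a terminal followed by one nonterminal
Classification: Type 3 (Regular)


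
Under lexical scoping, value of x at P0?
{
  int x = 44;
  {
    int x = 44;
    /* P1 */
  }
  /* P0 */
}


x declared in the same block as P0
x = 44


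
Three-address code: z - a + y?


Break into single-operator statements:
t1 = z - a
t2 = t1 + y


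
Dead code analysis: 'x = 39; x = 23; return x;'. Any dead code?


first assignment to x is overwritten before any read
Dead: 'x = 39'


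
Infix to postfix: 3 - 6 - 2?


Left to right (same or higher precedence on left)
Postfix: 3 6 - 2 -


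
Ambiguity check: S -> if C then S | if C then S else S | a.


dangling else: 'if C then if C then a else a' parses two ways
Ambiguous


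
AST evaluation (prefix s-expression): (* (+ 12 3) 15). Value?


Evaluate inner: (+ 12 3) = 15
Evaluate root: (* 15 15) = 225
Result: 225


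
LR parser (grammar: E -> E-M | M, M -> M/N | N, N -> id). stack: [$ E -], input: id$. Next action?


no handle ('E-' is not any RHS); shift 'id'
Action: shift


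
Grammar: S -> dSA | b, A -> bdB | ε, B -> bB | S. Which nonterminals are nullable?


A nonterminal is nullable iff some alternative derives ε (directly, or every symbol in it is nullable)
Nullable: {A}


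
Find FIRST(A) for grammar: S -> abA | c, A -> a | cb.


Per alternative of A: FIRST(a) = {a}; FIRST(cb) = {c}
FIRST(A) = {a, c}


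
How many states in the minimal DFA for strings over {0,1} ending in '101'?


Track the longest suffix of input matching a prefix of '101': 4 classes (prefixes of length 0..3)
Minimal DFA: 4 states


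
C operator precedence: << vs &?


'<<' is shift (level 8); '&' is bitwise AND (level 5)
Higher level binds tighter
'<<' has higher precedence than '&'


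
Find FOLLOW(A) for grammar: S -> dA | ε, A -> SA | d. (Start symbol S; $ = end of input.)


$ ∈ FOLLOW(S). For each A -> αBβ: add FIRST(β)\{ε} to FOLLOW(B); if β nullable, add FOLLOW(A).
FOLLOW(A) = {$, d}


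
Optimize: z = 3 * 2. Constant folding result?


3 * 2 = 6 at compile time
Optimized: z = 6


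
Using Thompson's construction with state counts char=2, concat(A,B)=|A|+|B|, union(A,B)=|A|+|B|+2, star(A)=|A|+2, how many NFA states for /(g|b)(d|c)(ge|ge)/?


Syntax tree has 8 char leaf(s), 3 union(s), 0 star(s)
chars contribute 8×2 = 16; each union adds +2; each star adds +2
Total: 16 + 6 + 0 = 22 states


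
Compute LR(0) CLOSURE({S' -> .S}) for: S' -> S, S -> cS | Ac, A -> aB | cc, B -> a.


Start: S' -> .S
For each item with dot before a nonterminal B, add B -> .γ for every B-production
Closure: [S' -> .S, S -> .cS, S -> .Ac, A -> .aB, A -> .cc]


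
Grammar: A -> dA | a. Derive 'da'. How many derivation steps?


Derivation: A => dA => da
Steps: 2


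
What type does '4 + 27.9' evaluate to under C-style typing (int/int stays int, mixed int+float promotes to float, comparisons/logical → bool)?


Operand types: int + float
Rule: mixed int/float promotes to float; int/int stays int
Result type: float


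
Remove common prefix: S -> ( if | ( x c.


Common prefix: '('
Factored: S -> ( S', S' -> if | x c


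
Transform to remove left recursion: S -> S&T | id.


Left-recursive alternatives: S&T; non-recursive: id
Introduce S': S -> idS', S' -> &TS' | ε


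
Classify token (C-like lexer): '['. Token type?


Pattern: delimiter/punctuation
Type: PUNCTUATION


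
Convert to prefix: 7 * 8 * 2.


left-to-right (same/higher precedence on left): tree is (* (* 7 8) 2)
Prefix: * * 7 8 2


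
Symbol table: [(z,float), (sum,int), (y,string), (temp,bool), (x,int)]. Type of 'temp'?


Lookup 'temp' → type bool


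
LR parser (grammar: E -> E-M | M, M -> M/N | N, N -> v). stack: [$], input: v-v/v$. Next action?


no handle on stack; shift 'v'
Action: shift


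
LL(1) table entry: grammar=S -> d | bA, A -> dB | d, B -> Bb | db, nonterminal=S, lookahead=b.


For [S, b]: 'b' ∈ FIRST(bA)
Entry: S -> bA


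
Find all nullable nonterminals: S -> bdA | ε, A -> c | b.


A nonterminal is nullable iff some alternative derives ε (directly, or every symbol in it is nullable)
Nullable: {S}


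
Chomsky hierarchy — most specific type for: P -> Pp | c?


Left-linear: every RHS is a terminal or one nonterminal followed by a terminal
Classification: Type 3 (Regular)


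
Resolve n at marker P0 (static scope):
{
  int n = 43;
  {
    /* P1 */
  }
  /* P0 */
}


n declared in the same block as P0
n = 43


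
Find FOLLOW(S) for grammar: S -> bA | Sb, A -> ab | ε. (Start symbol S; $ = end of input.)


$ ∈ FOLLOW(S). For each A -> αBβ: add FIRST(β)\{ε} to FOLLOW(B); if β nullable, add FOLLOW(A).
FOLLOW(S) = {$, b}


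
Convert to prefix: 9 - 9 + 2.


left-to-right (same/higher precedence on left): tree is (+ (- 9 9) 2)
Prefix: + - 9 9 2


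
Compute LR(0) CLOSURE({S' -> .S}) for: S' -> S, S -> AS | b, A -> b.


Start: S' -> .S
For each item with dot before a nonterminal B, add B -> .γ for every B-production
Closure: [S' -> .S, S -> .AS, S -> .b, A -> .b]


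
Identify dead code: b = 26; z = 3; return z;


b is assigned but never read
Dead: 'b = 26'


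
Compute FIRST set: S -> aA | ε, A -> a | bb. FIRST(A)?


Per alternative of A: FIRST(a) = {a}; FIRST(bb) = {b}
FIRST(A) = {a, b}


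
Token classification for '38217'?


Pattern: digits only
Type: INTEGER_LITERAL


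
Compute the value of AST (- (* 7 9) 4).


Evaluate inner: (* 7 9) = 63
Evaluate root: (- 63 4) = 59
Result: 59


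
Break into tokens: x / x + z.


Scan left to right, longest-match per lexeme
Tokens: ID(x), OP(/), ID(x), OP(+), ID(z)


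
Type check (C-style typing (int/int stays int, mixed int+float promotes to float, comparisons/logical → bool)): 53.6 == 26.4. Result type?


Operand types: float == float
Rule: comparison yields bool
Result type: bool


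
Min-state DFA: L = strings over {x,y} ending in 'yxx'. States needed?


Track the longest suffix of input matching a prefix of 'yxx': 4 classes (prefixes of length 0..3)
Minimal DFA: 4 states


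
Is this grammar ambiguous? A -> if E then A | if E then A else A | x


dangling else: 'if E then if E then x else x' parses two ways
Ambiguous


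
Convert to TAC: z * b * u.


Break into single-operator statements:
t1 = z * b
t2 = t1 * u


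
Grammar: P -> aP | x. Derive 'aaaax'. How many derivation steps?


Derivation: P => aP => aaP => aaaP => aaaaP => aaaax
Steps: 5


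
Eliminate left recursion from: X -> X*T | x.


Left-recursive alternatives: X*T; non-recursive: x
Introduce X': X -> xX', X' -> *TX' | ε


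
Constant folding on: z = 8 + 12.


8 + 12 = 20 at compile time
Optimized: z = 20


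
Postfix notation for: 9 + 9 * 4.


* has higher precedence, evaluate 9*4 first
Postfix: 9 9 4 * +


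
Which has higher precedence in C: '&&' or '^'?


'^' is bitwise XOR (level 4); '&&' is logical AND (level 2)
Higher level binds tighter
'^' has higher precedence than '&&'


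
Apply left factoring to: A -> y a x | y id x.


Common prefix: 'y'
Factored: A -> y A', A' -> a x | id x


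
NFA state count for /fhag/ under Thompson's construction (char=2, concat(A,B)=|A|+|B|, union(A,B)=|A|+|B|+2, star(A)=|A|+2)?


Syntax tree has 4 char leaf(s), 0 union(s), 0 star(s)
chars contribute 4×2 = 8; each union adds +2; each star adds +2
Total: 8 + 0 + 0 = 8 states


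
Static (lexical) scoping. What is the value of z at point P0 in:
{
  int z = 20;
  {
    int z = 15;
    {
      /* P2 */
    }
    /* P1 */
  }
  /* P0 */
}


z declared in the same block as P0
z = 20


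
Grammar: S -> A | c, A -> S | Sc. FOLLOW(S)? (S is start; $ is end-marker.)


$ ∈ FOLLOW(S). For each A -> αBβ: add FIRST(β)\{ε} to FOLLOW(B); if β nullable, add FOLLOW(A).
FOLLOW(S) = {$, c}


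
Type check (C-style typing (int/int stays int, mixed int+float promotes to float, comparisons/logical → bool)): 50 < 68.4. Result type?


Operand types: int < float
Rule: comparison yields bool
Result type: bool


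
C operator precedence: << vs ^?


'<<' is shift (level 8); '^' is bitwise XOR (level 4)
Higher level binds tighter
'<<' has higher precedence than '^'


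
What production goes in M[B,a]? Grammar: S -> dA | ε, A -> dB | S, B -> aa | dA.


For [B, a]: 'a' ∈ FIRST(aa)
Entry: B -> aa


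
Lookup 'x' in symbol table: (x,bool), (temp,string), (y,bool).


Lookup 'x' → type bool


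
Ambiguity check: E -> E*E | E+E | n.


'n*n+n' has two parse trees (no precedence encoded between * and +)
Ambiguous


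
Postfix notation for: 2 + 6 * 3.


* has higher precedence, evaluate 6*3 first
Postfix: 2 6 3 * +


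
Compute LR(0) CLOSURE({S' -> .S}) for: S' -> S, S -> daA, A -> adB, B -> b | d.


Start: S' -> .S
For each item with dot before a nonterminal B, add B -> .γ for every B-production
Closure: [S' -> .S, S -> .daA]


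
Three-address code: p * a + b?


Break into single-operator statements:
t1 = p * a
t2 = t1 + b


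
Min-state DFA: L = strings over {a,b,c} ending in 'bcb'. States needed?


Track the longest suffix of input matching a prefix of 'bcb': 4 classes (prefixes of length 0..3)
Minimal DFA: 4 states


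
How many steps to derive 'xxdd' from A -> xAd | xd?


Derivation: A => xAd => xxdd
Steps: 2


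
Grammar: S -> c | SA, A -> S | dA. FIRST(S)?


Per alternative of S: FIRST(c) = {c}; FIRST(SA) = {c}
FIRST(S) = {c}


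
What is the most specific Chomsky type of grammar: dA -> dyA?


LHS has context (more than one symbol) and |LHS| ≤ |RHS|
Classification: Type 1 (Context-Sensitive)


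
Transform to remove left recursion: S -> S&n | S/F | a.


Left-recursive alternatives: S&n, S/F; non-recursive: a
Introduce S': S -> aS', S' -> &nS' | /FS' | ε


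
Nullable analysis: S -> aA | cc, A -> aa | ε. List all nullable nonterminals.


A nonterminal is nullable iff some alternative derives ε (directly, or every symbol in it is nullable)
Nullable: {A}


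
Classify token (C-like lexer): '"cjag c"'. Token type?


Pattern: double-quoted sequence
Type: STRING_LITERAL


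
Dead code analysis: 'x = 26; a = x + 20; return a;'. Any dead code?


x is read by a's definition; a is returned
No dead code


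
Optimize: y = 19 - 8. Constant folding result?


19 - 8 = 11 at compile time
Optimized: y = 11


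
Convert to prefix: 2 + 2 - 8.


left-to-right (same/higher precedence on left): tree is (- (+ 2 2) 8)
Prefix: - + 2 2 8


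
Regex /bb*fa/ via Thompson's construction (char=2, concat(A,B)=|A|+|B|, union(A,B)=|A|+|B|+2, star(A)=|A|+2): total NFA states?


Syntax tree has 4 char leaf(s), 0 union(s), 1 star(s)
chars contribute 4×2 = 8; each union adds +2; each star adds +2
Total: 8 + 0 + 2 = 10 states


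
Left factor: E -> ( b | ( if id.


Common prefix: '('
Factored: E -> ( E', E' -> b | if id


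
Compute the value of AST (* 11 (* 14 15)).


Evaluate inner: (* 14 15) = 210
Evaluate root: (* 11 210) = 2310
Result: 2310


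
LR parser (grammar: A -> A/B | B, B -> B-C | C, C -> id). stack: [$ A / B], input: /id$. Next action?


handle 'A/B' on top; lookahead ∈ FOLLOW(A) = {/, $}
Action: reduce (A -> A/B)


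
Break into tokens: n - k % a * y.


Scan left to right, longest-match per lexeme
Tokens: ID(n), OP(-), ID(k), OP(%), ID(a), OP(*), ID(y)


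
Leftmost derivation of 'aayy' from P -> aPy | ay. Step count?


Derivation: P => aPy => aayy
Steps: 2


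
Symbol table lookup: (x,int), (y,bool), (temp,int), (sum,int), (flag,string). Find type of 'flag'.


Lookup 'flag' → type string


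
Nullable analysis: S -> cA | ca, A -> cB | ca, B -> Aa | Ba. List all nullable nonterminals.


A nonterminal is nullable iff some alternative derives ε (directly, or every symbol in it is nullable)
Nullable: {}


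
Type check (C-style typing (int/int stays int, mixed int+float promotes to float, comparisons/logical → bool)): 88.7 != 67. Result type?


Operand types: float != int
Rule: comparison yields bool
Result type: bool


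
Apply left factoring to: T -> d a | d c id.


Common prefix: 'd'
Factored: T -> d T', T' -> a | c id


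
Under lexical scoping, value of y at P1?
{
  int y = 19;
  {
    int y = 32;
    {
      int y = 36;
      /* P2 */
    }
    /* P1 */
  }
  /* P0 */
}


y declared in the same block as P1
y = 32


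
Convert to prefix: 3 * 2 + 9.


left-to-right (same/higher precedence on left): tree is (+ (* 3 2) 9)
Prefix: + * 3 2 9


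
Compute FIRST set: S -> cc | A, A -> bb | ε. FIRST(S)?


Per alternative of S: FIRST(cc) = {c}; FIRST(A) = {b, ε}
FIRST(S) = {b, c, ε}


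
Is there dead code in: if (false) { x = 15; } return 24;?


condition is constant false, so the whole block is unreachable
Dead: 'if (false) { x = 15; }'


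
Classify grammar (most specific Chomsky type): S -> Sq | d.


Left-linear: every RHS is a terminal or one nonterminal followed by a terminal
Classification: Type 3 (Regular)


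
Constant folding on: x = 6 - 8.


6 - 8 = -2 at compile time
Optimized: x = -2


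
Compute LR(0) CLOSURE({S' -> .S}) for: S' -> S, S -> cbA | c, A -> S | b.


Start: S' -> .S
For each item with dot before a nonterminal B, add B -> .γ for every B-production
Closure: [S' -> .S, S -> .cbA, S -> .c]


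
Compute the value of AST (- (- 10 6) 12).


Evaluate inner: (- 10 6) = 4
Evaluate root: (- 4 12) = -8
Result: -8


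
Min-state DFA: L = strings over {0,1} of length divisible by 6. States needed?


Track length mod 6: states 0..5, accept at 0
Minimal DFA: 6 states


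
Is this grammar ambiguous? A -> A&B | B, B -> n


precedence layered via separate nonterminal B: deterministic
Unambiguous


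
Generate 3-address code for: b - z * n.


Break into single-operator statements:
t1 = z * n
t2 = b - t1


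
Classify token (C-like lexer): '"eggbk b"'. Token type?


Pattern: double-quoted sequence
Type: STRING_LITERAL


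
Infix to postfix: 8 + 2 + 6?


Left to right (same or higher precedence on left)
Postfix: 8 2 + 6 +


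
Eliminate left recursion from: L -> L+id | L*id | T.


Left-recursive alternatives: L+id, L*id; non-recursive: T
Introduce L': L -> TL', L' -> +idL' | *idL' | ε


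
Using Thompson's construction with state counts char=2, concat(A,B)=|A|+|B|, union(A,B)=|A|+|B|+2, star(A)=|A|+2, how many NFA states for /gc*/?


Syntax tree has 2 char leaf(s), 0 union(s), 1 star(s)
chars contribute 2×2 = 4; each union adds +2; each star adds +2
Total: 4 + 0 + 2 = 6 states


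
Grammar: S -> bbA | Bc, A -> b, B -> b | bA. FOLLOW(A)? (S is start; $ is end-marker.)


$ ∈ FOLLOW(S). For each A -> αBβ: add FIRST(β)\{ε} to FOLLOW(B); if β nullable, add FOLLOW(A).
FOLLOW(A) = {$, c}


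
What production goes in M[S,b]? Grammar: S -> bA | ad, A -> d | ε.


For [S, b]: 'b' ∈ FIRST(bA)
Entry: S -> bA


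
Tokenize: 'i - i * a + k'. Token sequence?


Scan left to right, longest-match per lexeme
Tokens: ID(i), OP(-), ID(i), OP(*), ID(a), OP(+), ID(k)


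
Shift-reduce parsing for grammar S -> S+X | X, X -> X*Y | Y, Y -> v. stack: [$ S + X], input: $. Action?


handle 'S+X' on top; lookahead ∈ FOLLOW(S) = {+, $}
Action: reduce (S -> S+X)


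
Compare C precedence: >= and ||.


'>=' is relational (level 7); '||' is logical OR (level 1)
Higher level binds tighter
'>=' has higher precedence than '||'


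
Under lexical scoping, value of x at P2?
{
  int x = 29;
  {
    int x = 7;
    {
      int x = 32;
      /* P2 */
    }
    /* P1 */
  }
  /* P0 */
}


x declared in the same block as P2
x = 32


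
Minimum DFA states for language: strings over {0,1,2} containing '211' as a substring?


KMP-style automaton: 3 progress states + 1 absorbing accept = 4
Minimal DFA: 4 states


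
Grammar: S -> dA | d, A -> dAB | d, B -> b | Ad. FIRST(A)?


Per alternative of A: FIRST(dAB) = {d}; FIRST(d) = {d}
FIRST(A) = {d}


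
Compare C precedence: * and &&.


'*' is multiplicative (level 10); '&&' is logical AND (level 2)
Higher level binds tighter
'*' has higher precedence than '&&'


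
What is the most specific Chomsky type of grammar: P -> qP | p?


Right-linear: every RHS is a terminal or a terminal followed by one nonterminal
Classification: Type 3 (Regular)


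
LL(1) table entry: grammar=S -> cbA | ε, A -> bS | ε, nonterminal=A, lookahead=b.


For [A, b]: 'b' ∈ FIRST(bS)
Entry: A -> bS


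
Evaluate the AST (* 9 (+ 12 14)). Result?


Evaluate inner: (+ 12 14) = 26
Evaluate root: (* 9 26) = 234
Result: 234


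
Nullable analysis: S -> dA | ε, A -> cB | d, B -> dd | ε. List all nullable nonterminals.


A nonterminal is nullable iff some alternative derives ε (directly, or every symbol in it is nullable)
Nullable: {B, S}


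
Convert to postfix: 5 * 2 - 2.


Left to right (same or higher precedence on left)
Postfix: 5 2 * 2 -


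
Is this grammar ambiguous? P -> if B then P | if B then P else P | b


dangling else: 'if B then if B then b else b' parses two ways
Ambiguous


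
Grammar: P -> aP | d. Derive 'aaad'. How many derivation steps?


Derivation: P => aP => aaP => aaaP => aaad
Steps: 4


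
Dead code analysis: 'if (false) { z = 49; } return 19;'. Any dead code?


condition is constant false, so the whole block is unreachable
Dead: 'if (false) { z = 49; }'


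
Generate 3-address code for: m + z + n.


Break into single-operator statements:
t1 = m + z
t2 = t1 + n


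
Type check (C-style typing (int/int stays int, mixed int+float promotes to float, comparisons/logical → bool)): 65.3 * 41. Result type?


Operand types: float * int
Rule: mixed int/float promotes to float; int/int stays int
Result type: float


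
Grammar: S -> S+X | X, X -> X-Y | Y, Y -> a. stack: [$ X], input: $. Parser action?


lookahead ∉ {-} so X won't extend; reduce S -> X
Action: reduce (S -> X)


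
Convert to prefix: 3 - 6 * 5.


'*' binds tighter: tree is (- 3 (* 6 5))
Prefix: - 3 * 6 5


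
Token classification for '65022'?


Pattern: digits only
Type: INTEGER_LITERAL


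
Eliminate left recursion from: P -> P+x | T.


Left-recursive alternatives: P+x; non-recursive: T
Introduce P': P -> TP', P' -> +xP' | ε


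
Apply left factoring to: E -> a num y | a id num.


Common prefix: 'a'
Factored: E -> a E', E' -> num y | id num


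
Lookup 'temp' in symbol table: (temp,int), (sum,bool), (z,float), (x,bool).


Lookup 'temp' → type int


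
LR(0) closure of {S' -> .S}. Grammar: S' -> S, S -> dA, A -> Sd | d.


Start: S' -> .S
For each item with dot before a nonterminal B, add B -> .γ for every B-production
Closure: [S' -> .S, S -> .dA]


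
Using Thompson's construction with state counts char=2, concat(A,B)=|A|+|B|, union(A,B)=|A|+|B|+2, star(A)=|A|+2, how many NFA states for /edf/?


Syntax tree has 3 char leaf(s), 0 union(s), 0 star(s)
chars contribute 3×2 = 6; each union adds +2; each star adds +2
Total: 6 + 0 + 0 = 6 states


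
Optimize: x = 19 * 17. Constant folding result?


19 * 17 = 323 at compile time
Optimized: x = 323


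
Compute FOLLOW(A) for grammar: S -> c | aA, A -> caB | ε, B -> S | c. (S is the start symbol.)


$ ∈ FOLLOW(S). For each A -> αBβ: add FIRST(β)\{ε} to FOLLOW(B); if β nullable, add FOLLOW(A).
FOLLOW(A) = {$}


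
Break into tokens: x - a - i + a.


Scan left to right, longest-match per lexeme
Tokens: ID(x), OP(-), ID(a), OP(-), ID(i), OP(+), ID(a)


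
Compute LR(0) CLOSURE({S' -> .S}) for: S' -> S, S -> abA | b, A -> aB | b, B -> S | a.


Start: S' -> .S
For each item with dot before a nonterminal B, add B -> .γ for every B-production
Closure: [S' -> .S, S -> .abA, S -> .b]


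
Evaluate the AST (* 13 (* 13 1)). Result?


Evaluate inner: (* 13 1) = 13
Evaluate root: (* 13 13) = 169
Result: 169


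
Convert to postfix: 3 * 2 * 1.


Left to right (same or higher precedence on left)
Postfix: 3 2 * 1 *


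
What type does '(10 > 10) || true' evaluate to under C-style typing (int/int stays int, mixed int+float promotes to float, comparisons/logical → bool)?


Operand types: bool || bool
Rule: logical operators take bool operands and yield bool
Result type: bool


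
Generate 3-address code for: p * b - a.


Break into single-operator statements:
t1 = p * b
t2 = t1 - a


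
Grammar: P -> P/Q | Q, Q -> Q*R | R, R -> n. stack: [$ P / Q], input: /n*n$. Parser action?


handle 'P/Q' on top; lookahead ∈ FOLLOW(P) = {/, $}
Action: reduce (P -> P/Q)


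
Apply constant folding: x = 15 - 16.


15 - 16 = -1 at compile time
Optimized: x = -1


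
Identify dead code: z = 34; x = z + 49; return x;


z is read by x's definition; x is returned
No dead code


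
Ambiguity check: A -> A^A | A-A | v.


'v^v-v' has two parse trees (no precedence encoded between ^ and -)
Ambiguous


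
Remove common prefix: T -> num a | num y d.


Common prefix: 'num'
Factored: T -> num T', T' -> a | y d


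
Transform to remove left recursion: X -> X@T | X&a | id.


Left-recursive alternatives: X@T, X&a; non-recursive: id
Introduce X': X -> idX', X' -> @TX' | &aX' | ε


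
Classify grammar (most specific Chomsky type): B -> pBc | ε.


Single nonterminal LHS, but p^n c^n is not regular
Classification: Type 2 (Context-Free)


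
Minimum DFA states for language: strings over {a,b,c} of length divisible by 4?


Track length mod 4: states 0..3, accept at 0
Minimal DFA: 4 states


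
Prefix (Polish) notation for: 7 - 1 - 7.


left-to-right (same/higher precedence on left): tree is (- (- 7 1) 7)
Prefix: - - 7 1 7


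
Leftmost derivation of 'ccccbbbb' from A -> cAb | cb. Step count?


Derivation: A => cAb => ccAbb => cccAbbb => ccccbbbb
Steps: 4


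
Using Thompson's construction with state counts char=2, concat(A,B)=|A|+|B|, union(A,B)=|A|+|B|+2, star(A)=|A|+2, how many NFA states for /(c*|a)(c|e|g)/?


Syntax tree has 5 char leaf(s), 3 union(s), 1 star(s)
chars contribute 5×2 = 10; each union adds +2; each star adds +2
Total: 10 + 6 + 2 = 18 states


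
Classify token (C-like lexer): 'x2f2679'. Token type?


Pattern: letter/underscore followed by alphanumerics, not a keyword
Type: IDENTIFIER


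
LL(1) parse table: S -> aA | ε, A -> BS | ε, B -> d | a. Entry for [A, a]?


For [A, a]: 'a' ∈ FIRST(BS)
Entry: A -> BS


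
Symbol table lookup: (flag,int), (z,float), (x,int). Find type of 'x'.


Lookup 'x' → type int


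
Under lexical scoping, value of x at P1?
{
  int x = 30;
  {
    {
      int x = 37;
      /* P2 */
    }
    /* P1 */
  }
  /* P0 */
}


P1's block does not declare x; resolves to the enclosing declaration at depth 0
x = 30


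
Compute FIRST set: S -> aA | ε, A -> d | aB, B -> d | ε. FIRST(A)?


Per alternative of A: FIRST(d) = {d}; FIRST(aB) = {a}
FIRST(A) = {a, d}


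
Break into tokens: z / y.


Scan left to right, longest-match per lexeme
Tokens: ID(z), OP(/), ID(y)


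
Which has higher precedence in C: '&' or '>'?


'>' is relational (level 7); '&' is bitwise AND (level 5)
Higher level binds tighter
'>' has higher precedence than '&'


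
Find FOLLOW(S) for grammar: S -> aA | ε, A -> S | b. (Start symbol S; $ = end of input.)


$ ∈ FOLLOW(S). For each A -> αBβ: add FIRST(β)\{ε} to FOLLOW(B); if β nullable, add FOLLOW(A).
FOLLOW(S) = {$}


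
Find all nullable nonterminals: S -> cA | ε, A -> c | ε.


A nonterminal is nullable iff some alternative derives ε (directly, or every symbol in it is nullable)
Nullable: {A, S}


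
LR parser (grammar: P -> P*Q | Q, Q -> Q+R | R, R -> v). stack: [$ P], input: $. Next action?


start symbol P on stack, input exhausted
Action: accept


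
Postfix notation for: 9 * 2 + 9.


Left to right (same or higher precedence on left)
Postfix: 9 2 * 9 +


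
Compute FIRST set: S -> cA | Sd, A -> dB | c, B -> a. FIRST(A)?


Per alternative of A: FIRST(dB) = {d}; FIRST(c) = {c}
FIRST(A) = {c, d}


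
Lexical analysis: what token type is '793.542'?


Pattern: digits with a decimal point
Type: FLOAT_LITERAL
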